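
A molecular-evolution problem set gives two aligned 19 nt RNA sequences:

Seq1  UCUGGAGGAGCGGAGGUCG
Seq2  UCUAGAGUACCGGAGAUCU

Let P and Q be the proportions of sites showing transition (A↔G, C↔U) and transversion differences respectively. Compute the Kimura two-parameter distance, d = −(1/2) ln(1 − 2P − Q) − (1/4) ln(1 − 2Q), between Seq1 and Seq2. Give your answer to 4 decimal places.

Mismatches occur at site 4 (G→A, transition), site 8 (G→U, transversion), site 10 (G→C, transversion), site 16 (G→A, transition), site 19 (G→U, transversion).
Of the 5 differences, 2 transitions and 3 transversions over 19 sites: P = 2/19 = 0.105263, Q = 3/19 = 0.157895.
d = −0.5·ln(0.631579) − 0.25·ln(0.684210) = −0.5·(-0.459532) − 0.25·(-0.379490) = 0.3246.

0.3246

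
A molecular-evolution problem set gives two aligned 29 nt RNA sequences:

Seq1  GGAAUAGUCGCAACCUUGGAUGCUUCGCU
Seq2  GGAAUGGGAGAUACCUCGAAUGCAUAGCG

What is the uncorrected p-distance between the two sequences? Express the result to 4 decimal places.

0.3448

The sequences differ at positions 6 (A/G), 8 (U/G), 9 (C/A), 11 (C/A), 12 (A/U), 17 (U/C), 19 (G/A), 24 (U/A), 26 (C/A), 29 (U/G).
There are 10 differences over 29 sites, so p = 10/29 = 0.3448.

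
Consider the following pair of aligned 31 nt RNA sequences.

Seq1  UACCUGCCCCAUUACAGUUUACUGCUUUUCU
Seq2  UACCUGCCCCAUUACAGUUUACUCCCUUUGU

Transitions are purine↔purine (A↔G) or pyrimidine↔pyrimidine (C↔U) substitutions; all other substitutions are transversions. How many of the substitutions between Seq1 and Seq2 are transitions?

1

The sequences differ at positions 24 (G/C, transversion), 26 (U/C, transition), 30 (C/G, transversion).
Of the 3 differences, 1 transition and 2 transversions, so the answer is 1.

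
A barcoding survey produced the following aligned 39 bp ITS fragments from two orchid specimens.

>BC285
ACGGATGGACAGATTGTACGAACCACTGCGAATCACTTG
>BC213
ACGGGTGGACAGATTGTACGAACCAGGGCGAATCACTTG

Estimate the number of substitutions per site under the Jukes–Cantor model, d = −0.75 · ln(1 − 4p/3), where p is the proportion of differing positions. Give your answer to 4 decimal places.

0.0812

Differing sites — 5:A/G; 26:C/G; 27:T/G.
p = 3/39 = 0.076923.
d = −0.75 · ln(1 − (4/3)·0.076923) = −0.75 · ln(0.897436) = −0.75 · (-0.108213) = 0.0812.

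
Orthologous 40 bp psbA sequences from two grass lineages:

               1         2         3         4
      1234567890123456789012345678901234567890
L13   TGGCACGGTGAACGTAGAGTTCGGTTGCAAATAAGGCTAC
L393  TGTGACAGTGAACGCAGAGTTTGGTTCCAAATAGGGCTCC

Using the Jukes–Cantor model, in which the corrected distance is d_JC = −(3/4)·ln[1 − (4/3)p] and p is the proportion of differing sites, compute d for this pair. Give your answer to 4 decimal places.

0.2326

Mismatches occur at site 3 (G/T), site 4 (C/G), site 7 (G/A), site 15 (T/C), site 22 (C/T), site 27 (G/C), site 34 (A/G), site 39 (A/C).
p = 8/40 = 0.200000.
d = −0.75 · ln(1 − (4/3)·0.200000) = −0.75 · ln(0.733333) = −0.75 · (-0.310155) = 0.2326.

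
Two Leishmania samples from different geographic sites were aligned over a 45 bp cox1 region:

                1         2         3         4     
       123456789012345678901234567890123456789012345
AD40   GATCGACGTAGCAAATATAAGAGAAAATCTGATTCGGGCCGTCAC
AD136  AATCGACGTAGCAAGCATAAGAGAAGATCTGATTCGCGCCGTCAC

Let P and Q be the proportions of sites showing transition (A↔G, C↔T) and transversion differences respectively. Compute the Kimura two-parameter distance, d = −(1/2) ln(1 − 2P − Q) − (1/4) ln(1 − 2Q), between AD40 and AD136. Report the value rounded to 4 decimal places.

0.1229

Mismatches occur at site 1 (G→A, transition), site 15 (A→G, transition), site 16 (T→C, transition), site 26 (A→G, transition), site 37 (G→C, transversion).
Of the 5 differences, 4 transitions and 1 transversion over 45 sites: P = 4/45 = 0.088889, Q = 1/45 = 0.022222.
d = −0.5·ln(0.800000) − 0.25·ln(0.955556) = −0.5·(-0.223144) − 0.25·(-0.045462) = 0.1229.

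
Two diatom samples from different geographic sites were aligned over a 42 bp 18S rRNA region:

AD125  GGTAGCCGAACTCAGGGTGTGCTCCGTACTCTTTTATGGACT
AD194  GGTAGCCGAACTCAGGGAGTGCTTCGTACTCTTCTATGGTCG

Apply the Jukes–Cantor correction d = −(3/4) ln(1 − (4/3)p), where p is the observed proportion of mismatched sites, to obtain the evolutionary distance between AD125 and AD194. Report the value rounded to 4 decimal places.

The sequences differ at positions 18 (T/A), 24 (C/T), 34 (T/C), 40 (A/T), 42 (T/G).
p = 5/42 = 0.119048.
d = −0.75 · ln(1 − (4/3)·0.119048) = −0.75 · ln(0.841269) = −0.75 · (-0.172844) = 0.1296.

0.1296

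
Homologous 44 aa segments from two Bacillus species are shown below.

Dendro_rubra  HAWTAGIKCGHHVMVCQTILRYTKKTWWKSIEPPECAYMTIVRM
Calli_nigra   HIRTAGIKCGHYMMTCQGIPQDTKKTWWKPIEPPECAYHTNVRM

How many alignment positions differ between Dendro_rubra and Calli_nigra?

Differing sites — 2:A/I; 3:W/R; 12:H/Y; 13:V/M; 15:V/T; 18:T/G; 20:L/P; 21:R/Q; 22:Y/D; 30:S/P; 39:M/H; 41:I/N.
That gives 12 mismatches out of 44 aligned sites, so the Hamming distance is 12.

12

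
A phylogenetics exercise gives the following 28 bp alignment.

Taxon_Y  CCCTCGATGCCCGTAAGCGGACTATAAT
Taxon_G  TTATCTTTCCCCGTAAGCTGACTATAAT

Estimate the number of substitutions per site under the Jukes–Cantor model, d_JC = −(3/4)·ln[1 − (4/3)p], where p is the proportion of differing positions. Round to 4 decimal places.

0.3041

Differing sites — 1:C/T; 2:C/T; 3:C/A; 6:G/T; 7:A/T; 9:G/C; 19:G/T.
p = 7/28 = 0.250000.
d = −0.75 · ln(1 − (4/3)·0.250000) = −0.75 · ln(0.666667) = −0.75 · (-0.405465) = 0.3041.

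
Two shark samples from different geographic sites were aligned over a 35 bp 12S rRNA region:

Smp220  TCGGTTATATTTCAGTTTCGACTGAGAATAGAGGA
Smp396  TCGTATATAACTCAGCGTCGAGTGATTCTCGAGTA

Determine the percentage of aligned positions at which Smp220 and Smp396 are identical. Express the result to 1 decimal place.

65.7%

Differing sites — 4:G/T; 5:T/A; 10:T/A; 11:T/C; 16:T/C; 17:T/G; 22:C/G; 26:G/T; 27:A/T; 28:A/C; 30:A/C; 34:G/T.
23 of the 35 sites match, so the percent identity is 23/35 × 100 = 65.7%.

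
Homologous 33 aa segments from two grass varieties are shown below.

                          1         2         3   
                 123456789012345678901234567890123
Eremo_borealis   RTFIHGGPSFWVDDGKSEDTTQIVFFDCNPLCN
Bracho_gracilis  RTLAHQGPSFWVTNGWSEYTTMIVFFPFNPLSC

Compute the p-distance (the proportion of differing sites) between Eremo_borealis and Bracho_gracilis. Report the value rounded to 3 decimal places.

0.364

Differing sites — 3:F/L; 4:I/A; 6:G/Q; 13:D/T; 14:D/N; 16:K/W; 19:D/Y; 22:Q/M; 27:D/P; 28:C/F; 32:C/S; 33:N/C.
There are 12 differences over 33 sites, so p = 12/33 = 0.364.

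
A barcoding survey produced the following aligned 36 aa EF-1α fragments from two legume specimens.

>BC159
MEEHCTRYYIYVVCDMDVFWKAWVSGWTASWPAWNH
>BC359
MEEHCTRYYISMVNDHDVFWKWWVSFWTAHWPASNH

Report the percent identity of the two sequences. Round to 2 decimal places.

Mismatches occur at site 11 (Y↔S), site 12 (V↔M), site 14 (C↔N), site 16 (M↔H), site 22 (A↔W), site 26 (G↔F), site 30 (S↔H), site 34 (W↔S).
28 of the 36 sites match, so the percent identity is 28/36 × 100 = 77.78%.

77.78%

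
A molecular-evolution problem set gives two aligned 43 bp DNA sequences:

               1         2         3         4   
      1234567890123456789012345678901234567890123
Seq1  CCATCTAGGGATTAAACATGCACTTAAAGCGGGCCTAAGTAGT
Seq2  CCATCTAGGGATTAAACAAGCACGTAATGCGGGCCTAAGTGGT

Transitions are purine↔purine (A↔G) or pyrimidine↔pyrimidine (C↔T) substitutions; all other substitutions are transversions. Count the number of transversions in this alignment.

3

Mismatches occur at site 19 (T↔A, transversion), site 24 (T↔G, transversion), site 28 (A↔T, transversion), site 41 (A↔G, transition).
Of the 4 differences, 1 transition and 3 transversions, so the answer is 3.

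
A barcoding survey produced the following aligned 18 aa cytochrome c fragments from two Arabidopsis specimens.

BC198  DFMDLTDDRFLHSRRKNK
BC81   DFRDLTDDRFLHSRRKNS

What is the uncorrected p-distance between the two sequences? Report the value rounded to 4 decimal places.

0.1111

Differing sites — 3:M/R; 18:K/S.
There are 2 differences over 18 sites, so p = 2/18 = 0.1111.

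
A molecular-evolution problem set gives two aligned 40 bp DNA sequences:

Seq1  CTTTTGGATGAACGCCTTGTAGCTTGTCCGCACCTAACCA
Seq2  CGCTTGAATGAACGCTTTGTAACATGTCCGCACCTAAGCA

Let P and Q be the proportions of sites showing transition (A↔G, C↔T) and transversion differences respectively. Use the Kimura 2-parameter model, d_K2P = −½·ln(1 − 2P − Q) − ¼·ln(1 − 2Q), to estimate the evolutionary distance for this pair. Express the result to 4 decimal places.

The sequences differ at positions 2 (T/G, transversion), 3 (T/C, transition), 7 (G/A, transition), 16 (C/T, transition), 22 (G/A, transition), 24 (T/A, transversion), 38 (C/G, transversion).
Of the 7 differences, 4 transitions and 3 transversions over 40 sites: P = 4/40 = 0.100000, Q = 3/40 = 0.075000.
d = −0.5·ln(0.725000) − 0.25·ln(0.850000) = −0.5·(-0.321584) − 0.25·(-0.162519) = 0.2014.

0.2014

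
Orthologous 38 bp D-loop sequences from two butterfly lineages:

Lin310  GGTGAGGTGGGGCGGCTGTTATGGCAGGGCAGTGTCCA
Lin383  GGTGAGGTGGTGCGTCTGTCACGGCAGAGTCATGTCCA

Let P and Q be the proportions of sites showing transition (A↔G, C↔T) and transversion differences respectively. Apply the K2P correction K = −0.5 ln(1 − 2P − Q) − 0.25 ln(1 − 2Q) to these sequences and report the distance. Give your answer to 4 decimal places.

0.2523

Mismatches occur at site 11 (G↔T, transversion), site 15 (G↔T, transversion), site 20 (T↔C, transition), site 22 (T↔C, transition), site 28 (G↔A, transition), site 30 (C↔T, transition), site 31 (A↔C, transversion), site 32 (G↔A, transition).
Of the 8 differences, 5 transitions and 3 transversions over 38 sites: P = 5/38 = 0.131579, Q = 3/38 = 0.078947.
d = −0.5·ln(0.657895) − 0.25·ln(0.842106) = −0.5·(-0.418710) − 0.25·(-0.171849) = 0.2523.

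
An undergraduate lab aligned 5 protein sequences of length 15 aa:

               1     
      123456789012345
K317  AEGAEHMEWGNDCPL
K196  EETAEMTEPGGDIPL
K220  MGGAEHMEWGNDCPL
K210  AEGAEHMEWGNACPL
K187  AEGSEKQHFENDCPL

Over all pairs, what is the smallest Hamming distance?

1

Pairwise Hamming distances:
  K317 vs K196: 7
  K317 vs K220: 2
  K317 vs K210: 1
  K317 vs K187: 6
  K196 vs K220: 8
  K196 vs K210: 8
  K196 vs K187: 10
  K220 vs K210: 3
  K220 vs K187: 8
  K210 vs K187: 7
The smallest is 1, between K317 and K210.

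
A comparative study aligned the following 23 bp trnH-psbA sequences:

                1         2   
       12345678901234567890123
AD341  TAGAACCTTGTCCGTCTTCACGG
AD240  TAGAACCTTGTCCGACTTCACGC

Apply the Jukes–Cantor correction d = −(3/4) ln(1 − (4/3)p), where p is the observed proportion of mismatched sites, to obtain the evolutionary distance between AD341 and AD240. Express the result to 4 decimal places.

Mismatches occur at site 15 (T→A), site 23 (G→C).
p = 2/23 = 0.086957.
d = −0.75 · ln(1 − (4/3)·0.086957) = −0.75 · ln(0.884057) = −0.75 · (-0.123234) = 0.0924.

0.0924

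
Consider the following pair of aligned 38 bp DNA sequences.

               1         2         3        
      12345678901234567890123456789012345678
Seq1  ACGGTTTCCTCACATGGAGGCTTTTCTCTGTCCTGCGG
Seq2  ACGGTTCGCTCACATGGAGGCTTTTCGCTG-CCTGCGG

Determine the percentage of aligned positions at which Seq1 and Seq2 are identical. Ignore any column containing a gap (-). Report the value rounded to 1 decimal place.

Excluding the 1 gap column leaves 37 comparable sites.
The sequences differ at positions 7 (T/C), 8 (C/G), 27 (T/G).
34 of the 37 comparable sites match, so the percent identity is 34/37 × 100 = 91.9%.

91.9%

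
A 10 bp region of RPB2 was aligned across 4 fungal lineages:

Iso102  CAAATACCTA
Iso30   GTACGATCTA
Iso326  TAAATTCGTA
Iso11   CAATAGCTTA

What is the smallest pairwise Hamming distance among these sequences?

Pairwise Hamming distances:
  Iso102 vs Iso30: 5
  Iso102 vs Iso326: 3
  Iso102 vs Iso11: 4
  Iso30 vs Iso326: 7
  Iso30 vs Iso11: 7
  Iso326 vs Iso11: 5
The smallest is 3, between Iso102 and Iso326.

3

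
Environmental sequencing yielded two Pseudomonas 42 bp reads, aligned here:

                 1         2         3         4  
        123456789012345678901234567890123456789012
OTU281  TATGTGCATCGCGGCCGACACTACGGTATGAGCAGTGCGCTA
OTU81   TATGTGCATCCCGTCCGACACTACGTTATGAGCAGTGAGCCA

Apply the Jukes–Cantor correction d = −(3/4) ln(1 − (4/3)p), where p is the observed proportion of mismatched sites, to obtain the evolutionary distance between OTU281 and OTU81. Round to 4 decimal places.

Mismatches occur at site 11 (G→C), site 14 (G→T), site 26 (G→T), site 38 (C→A), site 41 (T→C).
p = 5/42 = 0.119048.
d = −0.75 · ln(1 − (4/3)·0.119048) = −0.75 · ln(0.841269) = −0.75 · (-0.172844) = 0.1296.

0.1296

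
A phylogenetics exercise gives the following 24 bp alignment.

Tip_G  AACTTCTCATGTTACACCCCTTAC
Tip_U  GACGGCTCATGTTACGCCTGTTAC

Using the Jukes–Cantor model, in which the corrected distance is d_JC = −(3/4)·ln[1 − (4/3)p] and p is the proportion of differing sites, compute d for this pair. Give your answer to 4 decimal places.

0.3041

Differing sites — 1:A/G; 4:T/G; 5:T/G; 16:A/G; 19:C/T; 20:C/G.
p = 6/24 = 0.250000.
d = −0.75 · ln(1 − (4/3)·0.250000) = −0.75 · ln(0.666667) = −0.75 · (-0.405465) = 0.3041.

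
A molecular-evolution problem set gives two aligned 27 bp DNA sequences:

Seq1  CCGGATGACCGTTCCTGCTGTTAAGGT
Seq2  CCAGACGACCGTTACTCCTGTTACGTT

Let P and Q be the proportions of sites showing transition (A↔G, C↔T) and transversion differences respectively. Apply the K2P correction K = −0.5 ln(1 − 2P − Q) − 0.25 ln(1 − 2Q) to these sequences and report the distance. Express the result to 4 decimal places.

0.2635

The sequences differ at positions 3 (G/A, transition), 6 (T/C, transition), 14 (C/A, transversion), 17 (G/C, transversion), 24 (A/C, transversion), 26 (G/T, transversion).
Of the 6 differences, 2 transitions and 4 transversions over 27 sites: P = 2/27 = 0.074074, Q = 4/27 = 0.148148.
d = −0.5·ln(0.703704) − 0.25·ln(0.703704) = −0.5·(-0.351397) − 0.25·(-0.351397) = 0.2635.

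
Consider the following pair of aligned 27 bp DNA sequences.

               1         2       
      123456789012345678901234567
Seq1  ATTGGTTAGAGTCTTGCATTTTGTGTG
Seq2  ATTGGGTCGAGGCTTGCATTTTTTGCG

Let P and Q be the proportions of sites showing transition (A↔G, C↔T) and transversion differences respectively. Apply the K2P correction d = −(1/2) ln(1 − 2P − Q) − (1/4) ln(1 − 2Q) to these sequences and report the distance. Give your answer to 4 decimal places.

0.2135

Differing sites — 6:T/G (Tv); 8:A/C (Tv); 12:T/G (Tv); 23:G/T (Tv); 26:T/C (Ti).
Of the 5 differences, 1 transition and 4 transversions over 27 sites: P = 1/27 = 0.037037, Q = 4/27 = 0.148148.
d = −0.5·ln(0.777778) − 0.25·ln(0.703704) = −0.5·(-0.251314) − 0.25·(-0.351397) = 0.2135.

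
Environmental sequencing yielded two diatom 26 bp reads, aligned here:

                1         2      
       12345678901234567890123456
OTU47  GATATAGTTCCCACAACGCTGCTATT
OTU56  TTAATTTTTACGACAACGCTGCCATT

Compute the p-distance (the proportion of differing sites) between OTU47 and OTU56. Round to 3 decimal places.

Differing sites — 1:G/T; 2:A/T; 3:T/A; 6:A/T; 7:G/T; 10:C/A; 12:C/G; 23:T/C.
There are 8 differences over 26 sites, so p = 8/26 = 0.308.

0.308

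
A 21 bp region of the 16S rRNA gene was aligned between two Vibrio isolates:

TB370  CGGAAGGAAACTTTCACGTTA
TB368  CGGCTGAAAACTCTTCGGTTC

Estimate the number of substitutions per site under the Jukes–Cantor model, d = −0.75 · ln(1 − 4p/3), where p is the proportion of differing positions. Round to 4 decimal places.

0.5319

Differing sites — 4:A/C; 5:A/T; 7:G/A; 13:T/C; 15:C/T; 16:A/C; 17:C/G; 21:A/C.
p = 8/21 = 0.380952.
d = −0.75 · ln(1 − (4/3)·0.380952) = −0.75 · ln(0.492064) = −0.75 · (-0.709146) = 0.5319.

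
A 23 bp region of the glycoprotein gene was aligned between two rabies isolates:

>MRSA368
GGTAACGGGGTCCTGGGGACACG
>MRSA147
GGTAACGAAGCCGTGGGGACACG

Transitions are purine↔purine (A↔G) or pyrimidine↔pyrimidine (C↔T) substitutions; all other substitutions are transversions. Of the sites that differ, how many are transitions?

Differing sites — 8:G/A (Ti); 9:G/A (Ti); 11:T/C (Ti); 13:C/G (Tv).
Of the 4 differences, 3 transitions and 1 transversion, so the answer is 3.

3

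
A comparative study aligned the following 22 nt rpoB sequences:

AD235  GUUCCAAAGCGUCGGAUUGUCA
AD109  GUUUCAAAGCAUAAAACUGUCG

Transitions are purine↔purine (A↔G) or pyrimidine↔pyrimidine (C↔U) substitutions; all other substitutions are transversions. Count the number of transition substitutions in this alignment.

6

The sequences differ at positions 4 (C/U, transition), 11 (G/A, transition), 13 (C/A, transversion), 14 (G/A, transition), 15 (G/A, transition), 17 (U/C, transition), 22 (A/G, transition).
Of the 7 differences, 6 transitions and 1 transversion, so the answer is 6.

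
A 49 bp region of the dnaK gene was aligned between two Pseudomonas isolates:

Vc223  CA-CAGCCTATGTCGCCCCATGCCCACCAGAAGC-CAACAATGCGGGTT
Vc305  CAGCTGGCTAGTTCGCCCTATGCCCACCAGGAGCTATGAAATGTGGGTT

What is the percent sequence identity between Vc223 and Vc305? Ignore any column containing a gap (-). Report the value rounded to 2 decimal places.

Excluding the 2 gap columns leaves 47 comparable sites.
The sequences differ at positions 5 (A/T), 7 (C/G), 11 (T/G), 12 (G/T), 19 (C/T), 31 (A/G), 36 (C/A), 37 (A/T), 38 (A/G), 39 (C/A), 44 (C/T).
36 of the 47 comparable sites match, so the percent identity is 36/47 × 100 = 76.60%.

76.60%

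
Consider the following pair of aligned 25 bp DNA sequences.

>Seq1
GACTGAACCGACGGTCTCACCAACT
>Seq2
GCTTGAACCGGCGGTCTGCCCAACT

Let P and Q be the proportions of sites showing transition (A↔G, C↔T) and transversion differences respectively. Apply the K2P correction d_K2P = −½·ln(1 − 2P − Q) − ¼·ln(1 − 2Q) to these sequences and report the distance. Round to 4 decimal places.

Mismatches occur at site 2 (A↔C, transversion), site 3 (C↔T, transition), site 11 (A↔G, transition), site 18 (C↔G, transversion), site 19 (A↔C, transversion).
Of the 5 differences, 2 transitions and 3 transversions over 25 sites: P = 2/25 = 0.080000, Q = 3/25 = 0.120000.
d = −0.5·ln(0.720000) − 0.25·ln(0.760000) = −0.5·(-0.328504) − 0.25·(-0.274437) = 0.2329.

0.2329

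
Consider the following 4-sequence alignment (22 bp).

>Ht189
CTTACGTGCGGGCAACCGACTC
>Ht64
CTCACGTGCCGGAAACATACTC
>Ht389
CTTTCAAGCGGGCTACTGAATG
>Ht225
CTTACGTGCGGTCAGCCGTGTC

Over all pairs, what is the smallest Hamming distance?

4

Pairwise Hamming distances:
  Ht189 vs Ht64: 5
  Ht189 vs Ht389: 7
  Ht189 vs Ht225: 4
  Ht64 vs Ht389: 11
  Ht64 vs Ht225: 9
  Ht389 vs Ht225: 10
The smallest is 4, between Ht189 and Ht225.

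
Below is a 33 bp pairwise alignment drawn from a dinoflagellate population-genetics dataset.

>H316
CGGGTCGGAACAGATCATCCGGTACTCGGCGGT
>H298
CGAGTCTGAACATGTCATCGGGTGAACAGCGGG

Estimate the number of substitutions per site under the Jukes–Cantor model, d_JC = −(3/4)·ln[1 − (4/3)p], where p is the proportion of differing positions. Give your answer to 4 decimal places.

Mismatches occur at site 3 (G↔A), site 7 (G↔T), site 13 (G↔T), site 14 (A↔G), site 20 (C↔G), site 24 (A↔G), site 25 (C↔A), site 26 (T↔A), site 28 (G↔A), site 33 (T↔G).
p = 10/33 = 0.303030.
d = −0.75 · ln(1 − (4/3)·0.303030) = −0.75 · ln(0.595960) = −0.75 · (-0.517582) = 0.3882.

0.3882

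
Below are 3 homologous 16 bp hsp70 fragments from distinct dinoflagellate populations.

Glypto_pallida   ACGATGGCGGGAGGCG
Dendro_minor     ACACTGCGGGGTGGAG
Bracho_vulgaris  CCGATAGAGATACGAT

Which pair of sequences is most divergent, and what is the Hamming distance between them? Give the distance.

Pairwise Hamming distances:
  Glypto_pallida vs Dendro_minor: 6
  Glypto_pallida vs Bracho_vulgaris: 8
  Dendro_minor vs Bracho_vulgaris: 11
The largest is 11, between Dendro_minor and Bracho_vulgaris.

11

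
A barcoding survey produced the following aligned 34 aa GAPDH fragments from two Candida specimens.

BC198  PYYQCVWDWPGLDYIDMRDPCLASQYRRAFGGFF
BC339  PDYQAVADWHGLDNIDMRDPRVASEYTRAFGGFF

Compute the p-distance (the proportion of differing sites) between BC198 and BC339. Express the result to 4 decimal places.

The sequences differ at positions 2 (Y/D), 5 (C/A), 7 (W/A), 10 (P/H), 14 (Y/N), 21 (C/R), 22 (L/V), 25 (Q/E), 27 (R/T).
There are 9 differences over 34 sites, so p = 9/34 = 0.2647.

0.2647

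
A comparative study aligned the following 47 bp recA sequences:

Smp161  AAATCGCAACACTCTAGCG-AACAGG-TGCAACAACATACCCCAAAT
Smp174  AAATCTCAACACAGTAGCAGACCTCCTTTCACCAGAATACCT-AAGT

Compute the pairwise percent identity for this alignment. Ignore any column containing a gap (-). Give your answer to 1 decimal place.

68.2%

Excluding the 3 gap columns leaves 44 comparable sites.
The sequences differ at positions 6 (G/T), 13 (T/A), 14 (C/G), 19 (G/A), 22 (A/C), 24 (A/T), 25 (G/C), 26 (G/C), 29 (G/T), 32 (A/C), 35 (A/G), 36 (C/A), 42 (C/T), 46 (A/G).
30 of the 44 comparable sites match, so the percent identity is 30/44 × 100 = 68.2%.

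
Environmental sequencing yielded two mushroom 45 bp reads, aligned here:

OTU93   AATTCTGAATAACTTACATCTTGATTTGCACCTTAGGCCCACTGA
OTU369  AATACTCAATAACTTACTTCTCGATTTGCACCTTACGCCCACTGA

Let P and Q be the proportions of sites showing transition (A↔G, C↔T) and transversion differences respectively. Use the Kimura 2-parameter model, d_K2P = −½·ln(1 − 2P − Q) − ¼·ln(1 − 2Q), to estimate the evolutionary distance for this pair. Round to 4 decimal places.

The sequences differ at positions 4 (T/A, transversion), 7 (G/C, transversion), 18 (A/T, transversion), 22 (T/C, transition), 36 (G/C, transversion).
Of the 5 differences, 1 transition and 4 transversions over 45 sites: P = 1/45 = 0.022222, Q = 4/45 = 0.088889.
d = −0.5·ln(0.866667) − 0.25·ln(0.822222) = −0.5·(-0.143100) − 0.25·(-0.195745) = 0.1205.

0.1205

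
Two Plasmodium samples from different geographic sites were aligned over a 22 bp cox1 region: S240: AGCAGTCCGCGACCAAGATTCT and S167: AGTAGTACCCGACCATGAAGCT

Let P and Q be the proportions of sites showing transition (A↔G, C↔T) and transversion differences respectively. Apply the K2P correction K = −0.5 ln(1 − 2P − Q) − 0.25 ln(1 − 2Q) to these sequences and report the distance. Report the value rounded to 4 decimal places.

0.3430

The sequences differ at positions 3 (C/T, transition), 7 (C/A, transversion), 9 (G/C, transversion), 16 (A/T, transversion), 19 (T/A, transversion), 20 (T/G, transversion).
Of the 6 differences, 1 transition and 5 transversions over 22 sites: P = 1/22 = 0.045455, Q = 5/22 = 0.227273.
d = −0.5·ln(0.681817) − 0.25·ln(0.545454) = −0.5·(-0.382994) − 0.25·(-0.606137) = 0.3430.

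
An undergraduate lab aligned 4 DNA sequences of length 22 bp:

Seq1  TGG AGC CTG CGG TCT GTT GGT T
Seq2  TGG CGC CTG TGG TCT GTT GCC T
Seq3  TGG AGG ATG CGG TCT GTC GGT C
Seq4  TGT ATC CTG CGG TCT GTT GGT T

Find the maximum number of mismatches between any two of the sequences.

8

Pairwise Hamming distances:
  Seq1 vs Seq2: 4
  Seq1 vs Seq3: 4
  Seq1 vs Seq4: 2
  Seq2 vs Seq3: 8
  Seq2 vs Seq4: 6
  Seq3 vs Seq4: 6
The largest is 8, between Seq2 and Seq3.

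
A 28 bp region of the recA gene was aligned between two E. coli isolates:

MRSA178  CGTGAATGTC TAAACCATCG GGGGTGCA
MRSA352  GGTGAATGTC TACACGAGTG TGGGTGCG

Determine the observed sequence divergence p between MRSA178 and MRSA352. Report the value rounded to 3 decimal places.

The sequences differ at positions 1 (C/G), 13 (A/C), 16 (C/G), 18 (T/G), 19 (C/T), 21 (G/T), 28 (A/G).
There are 7 differences over 28 sites, so p = 7/28 = 0.250.

0.250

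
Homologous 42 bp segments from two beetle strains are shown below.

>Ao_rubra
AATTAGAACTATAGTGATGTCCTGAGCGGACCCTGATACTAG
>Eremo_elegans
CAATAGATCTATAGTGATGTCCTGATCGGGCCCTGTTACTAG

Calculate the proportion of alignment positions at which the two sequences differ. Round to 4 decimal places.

0.1429

The sequences differ at positions 1 (A/C), 3 (T/A), 8 (A/T), 26 (G/T), 30 (A/G), 36 (A/T).
There are 6 differences over 42 sites, so p = 6/42 = 0.1429.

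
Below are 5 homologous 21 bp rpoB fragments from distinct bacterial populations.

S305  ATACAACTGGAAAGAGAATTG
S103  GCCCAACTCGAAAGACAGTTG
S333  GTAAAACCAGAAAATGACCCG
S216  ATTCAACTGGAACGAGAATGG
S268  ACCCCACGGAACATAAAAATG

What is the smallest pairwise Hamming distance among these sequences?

3

Pairwise Hamming distances:
  S305 vs S103: 6
  S305 vs S333: 9
  S305 vs S216: 3
  S305 vs S268: 9
  S103 vs S333: 11
  S103 vs S216: 8
  S103 vs S268: 10
  S333 vs S216: 11
  S333 vs S268: 15
  S216 vs S268: 11
The smallest is 3, between S305 and S216.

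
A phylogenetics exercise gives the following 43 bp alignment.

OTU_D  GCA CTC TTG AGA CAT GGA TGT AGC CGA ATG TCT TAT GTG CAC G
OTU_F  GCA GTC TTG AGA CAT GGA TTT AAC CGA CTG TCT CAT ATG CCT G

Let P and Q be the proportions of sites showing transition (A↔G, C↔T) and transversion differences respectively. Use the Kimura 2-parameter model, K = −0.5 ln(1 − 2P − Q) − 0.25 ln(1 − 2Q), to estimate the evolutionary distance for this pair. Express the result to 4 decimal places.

Differing sites — 4:C/G (Tv); 20:G/T (Tv); 23:G/A (Ti); 28:A/C (Tv); 34:T/C (Ti); 37:G/A (Ti); 41:A/C (Tv); 42:C/T (Ti).
Of the 8 differences, 4 transitions and 4 transversions over 43 sites: P = 4/43 = 0.093023, Q = 4/43 = 0.093023.
d = −0.5·ln(0.720931) − 0.25·ln(0.813954) = −0.5·(-0.327212) − 0.25·(-0.205851) = 0.2151.

0.2151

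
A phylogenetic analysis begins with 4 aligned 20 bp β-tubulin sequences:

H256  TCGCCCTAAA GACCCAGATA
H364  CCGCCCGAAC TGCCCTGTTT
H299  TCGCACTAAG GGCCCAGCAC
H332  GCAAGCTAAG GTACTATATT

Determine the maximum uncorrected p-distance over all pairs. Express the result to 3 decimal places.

Pairwise Hamming distances:
  H256 vs H364: 8
  H256 vs H299: 6
  H256 vs H332: 10
  H364 vs H299: 9
  H364 vs H332: 13
  H299 vs H332: 11
The largest is 13 mismatches, between H364 and H332; p = 13/20 = 0.650.

0.650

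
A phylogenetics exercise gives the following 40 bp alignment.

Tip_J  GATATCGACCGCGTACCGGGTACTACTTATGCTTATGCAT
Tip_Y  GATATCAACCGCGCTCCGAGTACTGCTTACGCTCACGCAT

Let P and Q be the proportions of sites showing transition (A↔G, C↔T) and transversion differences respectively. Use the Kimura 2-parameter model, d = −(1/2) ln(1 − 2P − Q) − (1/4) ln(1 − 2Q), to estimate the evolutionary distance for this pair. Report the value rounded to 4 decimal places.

0.2478

Mismatches occur at site 7 (G→A, transition), site 14 (T→C, transition), site 15 (A→T, transversion), site 19 (G→A, transition), site 25 (A→G, transition), site 30 (T→C, transition), site 34 (T→C, transition), site 36 (T→C, transition).
Of the 8 differences, 7 transitions and 1 transversion over 40 sites: P = 7/40 = 0.175000, Q = 1/40 = 0.025000.
d = −0.5·ln(0.625000) − 0.25·ln(0.950000) = −0.5·(-0.470004) − 0.25·(-0.051293) = 0.2478.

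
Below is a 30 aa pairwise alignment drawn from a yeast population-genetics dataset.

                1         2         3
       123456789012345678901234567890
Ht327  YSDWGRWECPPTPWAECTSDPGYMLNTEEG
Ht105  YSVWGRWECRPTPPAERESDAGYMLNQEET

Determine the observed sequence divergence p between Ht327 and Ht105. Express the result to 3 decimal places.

0.267

Mismatches occur at site 3 (D↔V), site 10 (P↔R), site 14 (W↔P), site 17 (C↔R), site 18 (T↔E), site 21 (P↔A), site 27 (T↔Q), site 30 (G↔T).
There are 8 differences over 30 sites, so p = 8/30 = 0.267.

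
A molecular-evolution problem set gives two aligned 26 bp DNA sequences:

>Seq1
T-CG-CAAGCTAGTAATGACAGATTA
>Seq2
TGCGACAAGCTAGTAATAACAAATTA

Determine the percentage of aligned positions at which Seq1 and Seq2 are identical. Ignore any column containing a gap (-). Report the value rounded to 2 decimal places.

Excluding the 2 gap columns leaves 24 comparable sites.
Differing sites — 18:G/A; 22:G/A.
22 of the 24 comparable sites match, so the percent identity is 22/24 × 100 = 91.67%.

91.67%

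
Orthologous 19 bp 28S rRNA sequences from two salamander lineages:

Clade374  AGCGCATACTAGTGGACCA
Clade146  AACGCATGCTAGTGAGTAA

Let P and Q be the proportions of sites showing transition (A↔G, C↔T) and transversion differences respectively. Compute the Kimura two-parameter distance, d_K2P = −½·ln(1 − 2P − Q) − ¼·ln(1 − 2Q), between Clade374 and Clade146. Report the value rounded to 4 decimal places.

0.4603

The sequences differ at positions 2 (G/A, transition), 8 (A/G, transition), 15 (G/A, transition), 16 (A/G, transition), 17 (C/T, transition), 18 (C/A, transversion).
Of the 6 differences, 5 transitions and 1 transversion over 19 sites: P = 5/19 = 0.263158, Q = 1/19 = 0.052632.
d = −0.5·ln(0.421052) − 0.25·ln(0.894736) = −0.5·(-0.864999) − 0.25·(-0.111227) = 0.4603.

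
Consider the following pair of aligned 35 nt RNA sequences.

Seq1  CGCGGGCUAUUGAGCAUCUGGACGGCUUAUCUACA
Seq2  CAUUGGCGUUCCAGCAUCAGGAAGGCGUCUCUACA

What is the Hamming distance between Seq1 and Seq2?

Mismatches occur at site 2 (G↔A), site 3 (C↔U), site 4 (G↔U), site 8 (U↔G), site 9 (A↔U), site 11 (U↔C), site 12 (G↔C), site 19 (U↔A), site 23 (C↔A), site 27 (U↔G), site 29 (A↔C).
That gives 11 mismatches out of 35 aligned sites, so the Hamming distance is 11.

11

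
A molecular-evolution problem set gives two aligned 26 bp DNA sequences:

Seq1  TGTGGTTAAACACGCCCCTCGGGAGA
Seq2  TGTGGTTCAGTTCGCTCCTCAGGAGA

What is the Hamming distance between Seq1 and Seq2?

The sequences differ at positions 8 (A/C), 10 (A/G), 11 (C/T), 12 (A/T), 16 (C/T), 21 (G/A).
That gives 6 mismatches out of 26 aligned sites, so the Hamming distance is 6.

6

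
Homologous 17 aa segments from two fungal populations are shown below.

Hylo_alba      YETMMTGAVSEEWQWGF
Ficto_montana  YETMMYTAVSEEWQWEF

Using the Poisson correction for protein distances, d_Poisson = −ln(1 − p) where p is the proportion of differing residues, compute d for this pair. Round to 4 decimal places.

Mismatches occur at site 6 (T→Y), site 7 (G→T), site 16 (G→E).
p = 3/17 = 0.176471.
d = −ln(1 − 0.176471) = −ln(0.823529) = 0.1942.

0.1942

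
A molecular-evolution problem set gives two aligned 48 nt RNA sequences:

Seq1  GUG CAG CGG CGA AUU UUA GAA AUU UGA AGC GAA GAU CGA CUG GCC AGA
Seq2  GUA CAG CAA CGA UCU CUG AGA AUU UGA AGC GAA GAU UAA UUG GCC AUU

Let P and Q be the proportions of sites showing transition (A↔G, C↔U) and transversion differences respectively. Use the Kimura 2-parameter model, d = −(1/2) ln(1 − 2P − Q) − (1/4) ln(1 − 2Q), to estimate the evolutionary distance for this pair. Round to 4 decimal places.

Mismatches occur at site 3 (G↔A, transition), site 8 (G↔A, transition), site 9 (G↔A, transition), site 13 (A↔U, transversion), site 14 (U↔C, transition), site 16 (U↔C, transition), site 18 (A↔G, transition), site 19 (G↔A, transition), site 20 (A↔G, transition), site 37 (C↔U, transition), site 38 (G↔A, transition), site 40 (C↔U, transition), site 47 (G↔U, transversion), site 48 (A↔U, transversion).
Of the 14 differences, 11 transitions and 3 transversions over 48 sites: P = 11/48 = 0.229167, Q = 3/48 = 0.062500.
d = −0.5·ln(0.479166) − 0.25·ln(0.875000) = −0.5·(-0.735708) − 0.25·(-0.133531) = 0.4012.

0.4012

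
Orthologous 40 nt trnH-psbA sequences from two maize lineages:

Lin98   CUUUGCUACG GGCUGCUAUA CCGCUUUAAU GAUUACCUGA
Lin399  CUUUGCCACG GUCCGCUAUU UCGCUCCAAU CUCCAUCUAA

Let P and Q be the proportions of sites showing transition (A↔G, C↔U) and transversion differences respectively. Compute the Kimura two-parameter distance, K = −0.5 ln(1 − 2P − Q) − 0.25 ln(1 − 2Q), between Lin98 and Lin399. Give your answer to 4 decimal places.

Mismatches occur at site 7 (U→C, transition), site 12 (G→U, transversion), site 14 (U→C, transition), site 20 (A→U, transversion), site 21 (C→U, transition), site 26 (U→C, transition), site 27 (U→C, transition), site 31 (G→C, transversion), site 32 (A→U, transversion), site 33 (U→C, transition), site 34 (U→C, transition), site 36 (C→U, transition), site 39 (G→A, transition).
Of the 13 differences, 9 transitions and 4 transversions over 40 sites: P = 9/40 = 0.225000, Q = 4/40 = 0.100000.
d = −0.5·ln(0.450000) − 0.25·ln(0.800000) = −0.5·(-0.798508) − 0.25·(-0.223144) = 0.4550.

0.4550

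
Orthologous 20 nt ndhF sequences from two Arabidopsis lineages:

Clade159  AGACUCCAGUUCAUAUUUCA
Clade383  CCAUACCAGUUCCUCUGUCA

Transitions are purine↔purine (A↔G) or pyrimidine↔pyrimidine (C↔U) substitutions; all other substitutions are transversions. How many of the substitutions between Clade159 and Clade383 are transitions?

1

Mismatches occur at site 1 (A↔C, transversion), site 2 (G↔C, transversion), site 4 (C↔U, transition), site 5 (U↔A, transversion), site 13 (A↔C, transversion), site 15 (A↔C, transversion), site 17 (U↔G, transversion).
Of the 7 differences, 1 transition and 6 transversions, so the answer is 1.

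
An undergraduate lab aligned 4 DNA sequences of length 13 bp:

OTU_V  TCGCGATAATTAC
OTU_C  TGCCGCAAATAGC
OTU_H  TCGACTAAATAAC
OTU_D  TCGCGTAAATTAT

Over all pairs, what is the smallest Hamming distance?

Pairwise Hamming distances:
  OTU_V vs OTU_C: 6
  OTU_V vs OTU_H: 5
  OTU_V vs OTU_D: 3
  OTU_C vs OTU_H: 6
  OTU_C vs OTU_D: 6
  OTU_H vs OTU_D: 4
The smallest is 3, between OTU_V and OTU_D.

3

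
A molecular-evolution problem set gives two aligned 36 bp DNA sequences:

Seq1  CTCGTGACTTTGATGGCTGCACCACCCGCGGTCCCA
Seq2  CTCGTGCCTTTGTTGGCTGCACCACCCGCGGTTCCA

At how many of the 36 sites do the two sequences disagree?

3

Mismatches occur at site 7 (A↔C), site 13 (A↔T), site 33 (C↔T).
That gives 3 mismatches out of 36 aligned sites, so the Hamming distance is 3.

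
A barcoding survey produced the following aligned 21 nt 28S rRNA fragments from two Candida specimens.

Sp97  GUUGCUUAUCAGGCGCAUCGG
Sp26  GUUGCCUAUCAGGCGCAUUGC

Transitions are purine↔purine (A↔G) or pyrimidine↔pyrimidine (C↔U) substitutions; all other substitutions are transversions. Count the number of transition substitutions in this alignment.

Mismatches occur at site 6 (U↔C, transition), site 19 (C↔U, transition), site 21 (G↔C, transversion).
Of the 3 differences, 2 transitions and 1 transversion, so the answer is 2.

2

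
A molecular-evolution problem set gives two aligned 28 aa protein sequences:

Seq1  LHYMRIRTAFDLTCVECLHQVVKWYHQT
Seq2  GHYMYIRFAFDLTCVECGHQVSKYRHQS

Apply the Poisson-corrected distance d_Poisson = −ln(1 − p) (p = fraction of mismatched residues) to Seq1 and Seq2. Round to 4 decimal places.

The sequences differ at positions 1 (L/G), 5 (R/Y), 8 (T/F), 18 (L/G), 22 (V/S), 24 (W/Y), 25 (Y/R), 28 (T/S).
p = 8/28 = 0.285714.
d = −ln(1 − 0.285714) = −ln(0.714286) = 0.3365.

0.3365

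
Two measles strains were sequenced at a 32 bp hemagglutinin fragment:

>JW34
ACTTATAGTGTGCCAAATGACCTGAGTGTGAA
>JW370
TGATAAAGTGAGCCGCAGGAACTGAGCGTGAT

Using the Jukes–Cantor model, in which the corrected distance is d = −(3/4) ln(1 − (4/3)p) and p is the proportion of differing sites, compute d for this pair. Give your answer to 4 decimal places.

Mismatches occur at site 1 (A/T), site 2 (C/G), site 3 (T/A), site 6 (T/A), site 11 (T/A), site 15 (A/G), site 16 (A/C), site 18 (T/G), site 21 (C/A), site 27 (T/C), site 32 (A/T).
p = 11/32 = 0.343750.
d = −0.75 · ln(1 − (4/3)·0.343750) = −0.75 · ln(0.541667) = −0.75 · (-0.613104) = 0.4598.

0.4598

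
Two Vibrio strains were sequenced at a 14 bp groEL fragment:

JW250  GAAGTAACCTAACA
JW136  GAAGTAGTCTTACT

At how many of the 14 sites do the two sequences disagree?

4

Differing sites — 7:A/G; 8:C/T; 11:A/T; 14:A/T.
That gives 4 mismatches out of 14 aligned sites, so the Hamming distance is 4.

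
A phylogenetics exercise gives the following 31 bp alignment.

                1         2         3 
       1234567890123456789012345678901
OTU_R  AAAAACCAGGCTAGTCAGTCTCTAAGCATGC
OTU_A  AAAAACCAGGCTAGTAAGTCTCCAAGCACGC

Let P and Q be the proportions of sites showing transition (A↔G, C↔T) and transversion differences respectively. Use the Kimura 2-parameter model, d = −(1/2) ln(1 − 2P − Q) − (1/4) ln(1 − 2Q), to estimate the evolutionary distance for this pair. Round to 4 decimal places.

Differing sites — 16:C/A (Tv); 23:T/C (Ti); 29:T/C (Ti).
Of the 3 differences, 2 transitions and 1 transversion over 31 sites: P = 2/31 = 0.064516, Q = 1/31 = 0.032258.
d = −0.5·ln(0.838710) − 0.25·ln(0.935484) = −0.5·(-0.175890) − 0.25·(-0.066691) = 0.1046.

0.1046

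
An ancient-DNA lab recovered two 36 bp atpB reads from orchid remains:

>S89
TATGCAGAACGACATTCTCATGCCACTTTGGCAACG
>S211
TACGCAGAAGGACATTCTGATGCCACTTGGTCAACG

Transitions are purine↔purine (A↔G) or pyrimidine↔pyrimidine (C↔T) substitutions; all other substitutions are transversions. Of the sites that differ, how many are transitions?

Mismatches occur at site 3 (T↔C, transition), site 10 (C↔G, transversion), site 19 (C↔G, transversion), site 29 (T↔G, transversion), site 31 (G↔T, transversion).
Of the 5 differences, 1 transition and 4 transversions, so the answer is 1.

1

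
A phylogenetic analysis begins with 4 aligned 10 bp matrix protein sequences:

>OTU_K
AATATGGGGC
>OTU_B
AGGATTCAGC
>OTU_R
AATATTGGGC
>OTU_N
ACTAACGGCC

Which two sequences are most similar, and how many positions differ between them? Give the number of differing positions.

1

Pairwise Hamming distances:
  OTU_K vs OTU_B: 5
  OTU_K vs OTU_R: 1
  OTU_K vs OTU_N: 4
  OTU_B vs OTU_R: 4
  OTU_B vs OTU_N: 7
  OTU_R vs OTU_N: 4
The smallest is 1, between OTU_K and OTU_R.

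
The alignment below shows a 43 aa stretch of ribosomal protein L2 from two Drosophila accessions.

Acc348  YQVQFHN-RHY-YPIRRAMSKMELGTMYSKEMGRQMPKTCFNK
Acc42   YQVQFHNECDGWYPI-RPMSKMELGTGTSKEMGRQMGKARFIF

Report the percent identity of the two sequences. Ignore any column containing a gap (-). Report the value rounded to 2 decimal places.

72.50%

Excluding the 3 gap columns leaves 40 comparable sites.
Differing sites — 9:R/C; 10:H/D; 11:Y/G; 18:A/P; 27:M/G; 28:Y/T; 37:P/G; 39:T/A; 40:C/R; 42:N/I; 43:K/F.
29 of the 40 comparable sites match, so the percent identity is 29/40 × 100 = 72.50%.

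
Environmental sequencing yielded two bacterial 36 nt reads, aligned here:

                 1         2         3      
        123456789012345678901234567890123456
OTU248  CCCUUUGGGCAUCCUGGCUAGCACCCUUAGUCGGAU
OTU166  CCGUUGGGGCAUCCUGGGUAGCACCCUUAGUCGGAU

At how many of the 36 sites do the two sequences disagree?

3

The sequences differ at positions 3 (C/G), 6 (U/G), 18 (C/G).
That gives 3 mismatches out of 36 aligned sites, so the Hamming distance is 3.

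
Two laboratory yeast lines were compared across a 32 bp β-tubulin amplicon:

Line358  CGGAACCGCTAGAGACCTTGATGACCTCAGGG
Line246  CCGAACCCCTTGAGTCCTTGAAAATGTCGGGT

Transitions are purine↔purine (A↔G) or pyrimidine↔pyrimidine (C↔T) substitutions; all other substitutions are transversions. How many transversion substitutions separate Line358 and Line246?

Mismatches occur at site 2 (G→C, transversion), site 8 (G→C, transversion), site 11 (A→T, transversion), site 15 (A→T, transversion), site 22 (T→A, transversion), site 23 (G→A, transition), site 25 (C→T, transition), site 26 (C→G, transversion), site 29 (A→G, transition), site 32 (G→T, transversion).
Of the 10 differences, 3 transitions and 7 transversions, so the answer is 7.

7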